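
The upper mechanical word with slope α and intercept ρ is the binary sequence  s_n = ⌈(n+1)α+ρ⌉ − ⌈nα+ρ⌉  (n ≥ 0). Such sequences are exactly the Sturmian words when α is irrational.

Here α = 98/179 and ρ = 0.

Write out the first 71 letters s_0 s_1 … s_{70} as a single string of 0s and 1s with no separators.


n=0: ⌈(1·98)/179⌉ − ⌈(0·98)/179⌉ = ⌈98/179⌉ − ⌈0/179⌉ = 1 − 0 = 1
n=1: ⌈(2·98)/179⌉ − ⌈(1·98)/179⌉ = ⌈196/179⌉ − ⌈98/179⌉ = 2 − 1 = 1
n=2: ⌈(3·98)/179⌉ − ⌈(2·98)/179⌉ = ⌈294/179⌉ − ⌈196/179⌉ = 2 − 2 = 0
n=3: ⌈(4·98)/179⌉ − ⌈(3·98)/179⌉ = ⌈392/179⌉ − ⌈294/179⌉ = 3 − 2 = 1
n=4: ⌈(5·98)/179⌉ − ⌈(4·98)/179⌉ = ⌈490/179⌉ − ⌈392/179⌉ = 3 − 3 = 0
n=5: ⌈(6·98)/179⌉ − ⌈(5·98)/179⌉ = ⌈588/179⌉ − ⌈490/179⌉ = 4 − 3 = 1
n=6: ⌈(7·98)/179⌉ − ⌈(6·98)/179⌉ = ⌈686/179⌉ − ⌈588/179⌉ = 4 − 4 = 0
n=7: ⌈(8·98)/179⌉ − ⌈(7·98)/179⌉ = ⌈784/179⌉ − ⌈686/179⌉ = 5 − 4 = 1
n=8: ⌈(9·98)/179⌉ − ⌈(8·98)/179⌉ = ⌈882/179⌉ − ⌈784/179⌉ = 5 − 5 = 0
n=9: ⌈(10·98)/179⌉ − ⌈(9·98)/179⌉ = ⌈980/179⌉ − ⌈882/179⌉ = 6 − 5 = 1
n=10: ⌈(11·98)/179⌉ − ⌈(10·98)/179⌉ = ⌈1078/179⌉ − ⌈980/179⌉ = 7 − 6 = 1
n=11: ⌈(12·98)/179⌉ − ⌈(11·98)/179⌉ = ⌈1176/179⌉ − ⌈1078/179⌉ = 7 − 7 = 0
n=12: ⌈(13·98)/179⌉ − ⌈(12·98)/179⌉ = ⌈1274/179⌉ − ⌈1176/179⌉ = 8 − 7 = 1
n=13: ⌈(14·98)/179⌉ − ⌈(13·98)/179⌉ = ⌈1372/179⌉ − ⌈1274/179⌉ = 8 − 8 = 0
n=14: ⌈(15·98)/179⌉ − ⌈(14·98)/179⌉ = ⌈1470/179⌉ − ⌈1372/179⌉ = 9 − 8 = 1
n=15: ⌈(16·98)/179⌉ − ⌈(15·98)/179⌉ = ⌈1568/179⌉ − ⌈1470/179⌉ = 9 − 9 = 0
n=16: ⌈(17·98)/179⌉ − ⌈(16·98)/179⌉ = ⌈1666/179⌉ − ⌈1568/179⌉ = 10 − 9 = 1
n=17: ⌈(18·98)/179⌉ − ⌈(17·98)/179⌉ = ⌈1764/179⌉ − ⌈1666/179⌉ = 10 − 10 = 0
n=18: ⌈(19·98)/179⌉ − ⌈(18·98)/179⌉ = ⌈1862/179⌉ − ⌈1764/179⌉ = 11 − 10 = 1
n=19: ⌈(20·98)/179⌉ − ⌈(19·98)/179⌉ = ⌈1960/179⌉ − ⌈1862/179⌉ = 11 − 11 = 0
n=20: ⌈(21·98)/179⌉ − ⌈(20·98)/179⌉ = ⌈2058/179⌉ − ⌈1960/179⌉ = 12 − 11 = 1
n=21: ⌈(22·98)/179⌉ − ⌈(21·98)/179⌉ = ⌈2156/179⌉ − ⌈2058/179⌉ = 13 − 12 = 1
n=22: ⌈(23·98)/179⌉ − ⌈(22·98)/179⌉ = ⌈2254/179⌉ − ⌈2156/179⌉ = 13 − 13 = 0
n=23: ⌈(24·98)/179⌉ − ⌈(23·98)/179⌉ = ⌈2352/179⌉ − ⌈2254/179⌉ = 14 − 13 = 1
n=24: ⌈(25·98)/179⌉ − ⌈(24·98)/179⌉ = ⌈2450/179⌉ − ⌈2352/179⌉ = 14 − 14 = 0
n=25: ⌈(26·98)/179⌉ − ⌈(25·98)/179⌉ = ⌈2548/179⌉ − ⌈2450/179⌉ = 15 − 14 = 1
n=26: ⌈(27·98)/179⌉ − ⌈(26·98)/179⌉ = ⌈2646/179⌉ − ⌈2548/179⌉ = 15 − 15 = 0
n=27: ⌈(28·98)/179⌉ − ⌈(27·98)/179⌉ = ⌈2744/179⌉ − ⌈2646/179⌉ = 16 − 15 = 1
n=28: ⌈(29·98)/179⌉ − ⌈(28·98)/179⌉ = ⌈2842/179⌉ − ⌈2744/179⌉ = 16 − 16 = 0
n=29: ⌈(30·98)/179⌉ − ⌈(29·98)/179⌉ = ⌈2940/179⌉ − ⌈2842/179⌉ = 17 − 16 = 1
n=30: ⌈(31·98)/179⌉ − ⌈(30·98)/179⌉ = ⌈3038/179⌉ − ⌈2940/179⌉ = 17 − 17 = 0
n=31: ⌈(32·98)/179⌉ − ⌈(31·98)/179⌉ = ⌈3136/179⌉ − ⌈3038/179⌉ = 18 − 17 = 1
n=32: ⌈(33·98)/179⌉ − ⌈(32·98)/179⌉ = ⌈3234/179⌉ − ⌈3136/179⌉ = 19 − 18 = 1
n=33: ⌈(34·98)/179⌉ − ⌈(33·98)/179⌉ = ⌈3332/179⌉ − ⌈3234/179⌉ = 19 − 19 = 0
n=34: ⌈(35·98)/179⌉ − ⌈(34·98)/179⌉ = ⌈3430/179⌉ − ⌈3332/179⌉ = 20 − 19 = 1
n=35: ⌈(36·98)/179⌉ − ⌈(35·98)/179⌉ = ⌈3528/179⌉ − ⌈3430/179⌉ = 20 − 20 = 0
n=36: ⌈(37·98)/179⌉ − ⌈(36·98)/179⌉ = ⌈3626/179⌉ − ⌈3528/179⌉ = 21 − 20 = 1
n=37: ⌈(38·98)/179⌉ − ⌈(37·98)/179⌉ = ⌈3724/179⌉ − ⌈3626/179⌉ = 21 − 21 = 0
n=38: ⌈(39·98)/179⌉ − ⌈(38·98)/179⌉ = ⌈3822/179⌉ − ⌈3724/179⌉ = 22 − 21 = 1
n=39: ⌈(40·98)/179⌉ − ⌈(39·98)/179⌉ = ⌈3920/179⌉ − ⌈3822/179⌉ = 22 − 22 = 0
n=40: ⌈(41·98)/179⌉ − ⌈(40·98)/179⌉ = ⌈4018/179⌉ − ⌈3920/179⌉ = 23 − 22 = 1
n=41: ⌈(42·98)/179⌉ − ⌈(41·98)/179⌉ = ⌈4116/179⌉ − ⌈4018/179⌉ = 23 − 23 = 0
n=42: ⌈(43·98)/179⌉ − ⌈(42·98)/179⌉ = ⌈4214/179⌉ − ⌈4116/179⌉ = 24 − 23 = 1
n=43: ⌈(44·98)/179⌉ − ⌈(43·98)/179⌉ = ⌈4312/179⌉ − ⌈4214/179⌉ = 25 − 24 = 1
n=44: ⌈(45·98)/179⌉ − ⌈(44·98)/179⌉ = ⌈4410/179⌉ − ⌈4312/179⌉ = 25 − 25 = 0
n=45: ⌈(46·98)/179⌉ − ⌈(45·98)/179⌉ = ⌈4508/179⌉ − ⌈4410/179⌉ = 26 − 25 = 1
n=46: ⌈(47·98)/179⌉ − ⌈(46·98)/179⌉ = ⌈4606/179⌉ − ⌈4508/179⌉ = 26 − 26 = 0
n=47: ⌈(48·98)/179⌉ − ⌈(47·98)/179⌉ = ⌈4704/179⌉ − ⌈4606/179⌉ = 27 − 26 = 1
n=48: ⌈(49·98)/179⌉ − ⌈(48·98)/179⌉ = ⌈4802/179⌉ − ⌈4704/179⌉ = 27 − 27 = 0
n=49: ⌈(50·98)/179⌉ − ⌈(49·98)/179⌉ = ⌈4900/179⌉ − ⌈4802/179⌉ = 28 − 27 = 1
n=50: ⌈(51·98)/179⌉ − ⌈(50·98)/179⌉ = ⌈4998/179⌉ − ⌈4900/179⌉ = 28 − 28 = 0
n=51: ⌈(52·98)/179⌉ − ⌈(51·98)/179⌉ = ⌈5096/179⌉ − ⌈4998/179⌉ = 29 − 28 = 1
n=52: ⌈(53·98)/179⌉ − ⌈(52·98)/179⌉ = ⌈5194/179⌉ − ⌈5096/179⌉ = 30 − 29 = 1
n=53: ⌈(54·98)/179⌉ − ⌈(53·98)/179⌉ = ⌈5292/179⌉ − ⌈5194/179⌉ = 30 − 30 = 0
n=54: ⌈(55·98)/179⌉ − ⌈(54·98)/179⌉ = ⌈5390/179⌉ − ⌈5292/179⌉ = 31 − 30 = 1
n=55: ⌈(56·98)/179⌉ − ⌈(55·98)/179⌉ = ⌈5488/179⌉ − ⌈5390/179⌉ = 31 − 31 = 0
n=56: ⌈(57·98)/179⌉ − ⌈(56·98)/179⌉ = ⌈5586/179⌉ − ⌈5488/179⌉ = 32 − 31 = 1
n=57: ⌈(58·98)/179⌉ − ⌈(57·98)/179⌉ = ⌈5684/179⌉ − ⌈5586/179⌉ = 32 − 32 = 0
n=58: ⌈(59·98)/179⌉ − ⌈(58·98)/179⌉ = ⌈5782/179⌉ − ⌈5684/179⌉ = 33 − 32 = 1
n=59: ⌈(60·98)/179⌉ − ⌈(59·98)/179⌉ = ⌈5880/179⌉ − ⌈5782/179⌉ = 33 − 33 = 0
n=60: ⌈(61·98)/179⌉ − ⌈(60·98)/179⌉ = ⌈5978/179⌉ − ⌈5880/179⌉ = 34 − 33 = 1
n=61: ⌈(62·98)/179⌉ − ⌈(61·98)/179⌉ = ⌈6076/179⌉ − ⌈5978/179⌉ = 34 − 34 = 0
n=62: ⌈(63·98)/179⌉ − ⌈(62·98)/179⌉ = ⌈6174/179⌉ − ⌈6076/179⌉ = 35 − 34 = 1
n=63: ⌈(64·98)/179⌉ − ⌈(63·98)/179⌉ = ⌈6272/179⌉ − ⌈6174/179⌉ = 36 − 35 = 1
n=64: ⌈(65·98)/179⌉ − ⌈(64·98)/179⌉ = ⌈6370/179⌉ − ⌈6272/179⌉ = 36 − 36 = 0
n=65: ⌈(66·98)/179⌉ − ⌈(65·98)/179⌉ = ⌈6468/179⌉ − ⌈6370/179⌉ = 37 − 36 = 1
n=66: ⌈(67·98)/179⌉ − ⌈(66·98)/179⌉ = ⌈6566/179⌉ − ⌈6468/179⌉ = 37 − 37 = 0
n=67: ⌈(68·98)/179⌉ − ⌈(67·98)/179⌉ = ⌈6664/179⌉ − ⌈6566/179⌉ = 38 − 37 = 1
n=68: ⌈(69·98)/179⌉ − ⌈(68·98)/179⌉ = ⌈6762/179⌉ − ⌈6664/179⌉ = 38 − 38 = 0
n=69: ⌈(70·98)/179⌉ − ⌈(69·98)/179⌉ = ⌈6860/179⌉ − ⌈6762/179⌉ = 39 − 38 = 1
n=70: ⌈(71·98)/179⌉ − ⌈(70·98)/179⌉ = ⌈6958/179⌉ − ⌈6860/179⌉ = 39 − 39 = 0

11010101011010101010110101010101101010101011010101011010101010110101010


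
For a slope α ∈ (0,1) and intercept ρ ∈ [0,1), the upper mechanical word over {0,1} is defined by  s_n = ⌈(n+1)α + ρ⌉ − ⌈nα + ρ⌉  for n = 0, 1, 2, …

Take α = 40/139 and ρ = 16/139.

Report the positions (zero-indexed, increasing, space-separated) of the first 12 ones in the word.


3 6 10 13 16 20 23 27 30 34 37 41

n=0: ⌈56/139⌉−⌈16/139⌉ = 1−1 = 0
n=1: ⌈96/139⌉−⌈56/139⌉ = 1−1 = 0
n=2: ⌈136/139⌉−⌈96/139⌉ = 1−1 = 0
n=3: ⌈176/139⌉−⌈136/139⌉ = 2−1 = 1  ← one
n=4: ⌈216/139⌉−⌈176/139⌉ = 2−2 = 0
n=5: ⌈256/139⌉−⌈216/139⌉ = 2−2 = 0
n=6: ⌈296/139⌉−⌈256/139⌉ = 3−2 = 1  ← one
n=7: ⌈336/139⌉−⌈296/139⌉ = 3−3 = 0
n=8: ⌈376/139⌉−⌈336/139⌉ = 3−3 = 0
n=9: ⌈416/139⌉−⌈376/139⌉ = 3−3 = 0
n=10: ⌈456/139⌉−⌈416/139⌉ = 4−3 = 1  ← one
n=11: ⌈496/139⌉−⌈456/139⌉ = 4−4 = 0
n=12: ⌈536/139⌉−⌈496/139⌉ = 4−4 = 0
n=13: ⌈576/139⌉−⌈536/139⌉ = 5−4 = 1  ← one
n=14: ⌈616/139⌉−⌈576/139⌉ = 5−5 = 0
n=15: ⌈656/139⌉−⌈616/139⌉ = 5−5 = 0
n=16: ⌈696/139⌉−⌈656/139⌉ = 6−5 = 1  ← one
n=17: ⌈736/139⌉−⌈696/139⌉ = 6−6 = 0
n=18: ⌈776/139⌉−⌈736/139⌉ = 6−6 = 0
n=19: ⌈816/139⌉−⌈776/139⌉ = 6−6 = 0
n=20: ⌈856/139⌉−⌈816/139⌉ = 7−6 = 1  ← one
n=21: ⌈896/139⌉−⌈856/139⌉ = 7−7 = 0
n=22: ⌈936/139⌉−⌈896/139⌉ = 7−7 = 0
n=23: ⌈976/139⌉−⌈936/139⌉ = 8−7 = 1  ← one
n=24: ⌈1016/139⌉−⌈976/139⌉ = 8−8 = 0
n=25: ⌈1056/139⌉−⌈1016/139⌉ = 8−8 = 0
n=26: ⌈1096/139⌉−⌈1056/139⌉ = 8−8 = 0
n=27: ⌈1136/139⌉−⌈1096/139⌉ = 9−8 = 1  ← one
n=28: ⌈1176/139⌉−⌈1136/139⌉ = 9−9 = 0
n=29: ⌈1216/139⌉−⌈1176/139⌉ = 9−9 = 0
n=30: ⌈1256/139⌉−⌈1216/139⌉ = 10−9 = 1  ← one
n=31: ⌈1296/139⌉−⌈1256/139⌉ = 10−10 = 0
n=32: ⌈1336/139⌉−⌈1296/139⌉ = 10−10 = 0
n=33: ⌈1376/139⌉−⌈1336/139⌉ = 10−10 = 0
n=34: ⌈1416/139⌉−⌈1376/139⌉ = 11−10 = 1  ← one
n=35: ⌈1456/139⌉−⌈1416/139⌉ = 11−11 = 0
n=36: ⌈1496/139⌉−⌈1456/139⌉ = 11−11 = 0
n=37: ⌈1536/139⌉−⌈1496/139⌉ = 12−11 = 1  ← one
n=38: ⌈1576/139⌉−⌈1536/139⌉ = 12−12 = 0
n=39: ⌈1616/139⌉−⌈1576/139⌉ = 12−12 = 0
n=40: ⌈1656/139⌉−⌈1616/139⌉ = 12−12 = 0
n=41: ⌈1696/139⌉−⌈1656/139⌉ = 13−12 = 1  ← one
positions of the first 12 ones: 3 6 10 13 16 20 23 27 30 34 37 41


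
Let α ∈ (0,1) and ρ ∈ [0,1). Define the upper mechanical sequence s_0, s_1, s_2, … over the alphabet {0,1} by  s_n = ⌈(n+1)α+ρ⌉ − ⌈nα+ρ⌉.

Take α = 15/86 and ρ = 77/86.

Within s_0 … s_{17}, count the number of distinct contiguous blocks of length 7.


t_n = ⌈(n·15+77)/86⌉ for n = 0 … 18:
  n=0…9: ⌈77/86⌉=1 ⌈92/86⌉=2 ⌈107/86⌉=2 ⌈122/86⌉=2 ⌈137/86⌉=2 ⌈152/86⌉=2 ⌈167/86⌉=2 ⌈182/86⌉=3 ⌈197/86⌉=3 ⌈212/86⌉=3
  n=10…18: ⌈227/86⌉=3 ⌈242/86⌉=3 ⌈257/86⌉=3 ⌈272/86⌉=4 ⌈287/86⌉=4 ⌈302/86⌉=4 ⌈317/86⌉=4 ⌈332/86⌉=4 ⌈347/86⌉=5
s_n = t_(n+1) − t_n for n = 0 … 17 gives
prefix = 100000100000100001
slide a length-7 window over [0..6] … [11..17] (12 windows); first occurrence of each distinct factor:
  [  0..  6] 1000001
  [  1..  7] 0000010
  [  2..  8] 0000100
  [  3..  9] 0001000
  [  4.. 10] 0010000
  [  5.. 11] 0100000
  [ 11.. 17] 0100001
  (the other 5 windows repeat one of these)
distinct factors: {0000010, 0000100, 0001000, 0010000, 0100000, 0100001, 1000001}
count = 7  (Sturmian bound for length 7 is 8)

7


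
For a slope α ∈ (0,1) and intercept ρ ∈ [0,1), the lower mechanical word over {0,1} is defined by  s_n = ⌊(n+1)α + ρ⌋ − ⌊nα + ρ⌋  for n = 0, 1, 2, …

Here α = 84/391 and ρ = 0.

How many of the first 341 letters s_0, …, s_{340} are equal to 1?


73

#1s = Σ_{n=0}^{340} s_n = Σ_{n=0}^{340} (⌊(n+1)α+ρ⌋ − ⌊nα+ρ⌋)
the sum telescopes: every ⌊nα+ρ⌋ with 0 < n < 341 appears once with + and once with −, leaving ⌊341α+ρ⌋ − ⌊0·α+ρ⌋
341α + ρ = (341·84) / 391 = 28644/391
ρ = 0/391
⌊28644/391⌋ = 73,  ⌊0/391⌋ = 0
#1s = 73 − 0 = 73


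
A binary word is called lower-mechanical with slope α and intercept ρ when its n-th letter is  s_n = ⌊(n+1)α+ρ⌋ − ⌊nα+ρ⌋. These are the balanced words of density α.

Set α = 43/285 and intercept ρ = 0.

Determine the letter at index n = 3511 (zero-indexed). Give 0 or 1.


(n+1)α + ρ = (3512·43) / 285 = 151016/285
nα + ρ     = (3511·43) / 285 = 150973/285
⌊151016/285⌋ = 529,  ⌊150973/285⌋ = 529
s_{3511} = 529 − 529 = 0

0


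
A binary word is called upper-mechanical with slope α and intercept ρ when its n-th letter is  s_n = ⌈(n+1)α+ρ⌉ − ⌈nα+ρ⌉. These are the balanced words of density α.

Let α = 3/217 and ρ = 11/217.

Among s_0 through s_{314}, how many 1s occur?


4

#1s = Σ_{n=0}^{314} s_n = Σ_{n=0}^{314} (⌈(n+1)α+ρ⌉ − ⌈nα+ρ⌉)
the sum telescopes: every ⌈nα+ρ⌉ with 0 < n < 315 appears once with + and once with −, leaving ⌈315α+ρ⌉ − ⌈0·α+ρ⌉
315α + ρ = (315·3 + 11) / 217 = 956/217
ρ = 11/217
⌈956/217⌉ = 5,  ⌈11/217⌉ = 1
#1s = 5 − 1 = 4


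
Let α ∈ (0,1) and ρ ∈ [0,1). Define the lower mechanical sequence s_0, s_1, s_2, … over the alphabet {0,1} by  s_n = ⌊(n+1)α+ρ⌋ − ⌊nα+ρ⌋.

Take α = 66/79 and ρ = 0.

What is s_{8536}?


1

(n+1)α + ρ = (8537·66) / 79 = 563442/79
nα + ρ     = (8536·66) / 79 = 563376/79
⌊563442/79⌋ = 7132,  ⌊563376/79⌋ = 7131
s_{8536} = 7132 − 7131 = 1


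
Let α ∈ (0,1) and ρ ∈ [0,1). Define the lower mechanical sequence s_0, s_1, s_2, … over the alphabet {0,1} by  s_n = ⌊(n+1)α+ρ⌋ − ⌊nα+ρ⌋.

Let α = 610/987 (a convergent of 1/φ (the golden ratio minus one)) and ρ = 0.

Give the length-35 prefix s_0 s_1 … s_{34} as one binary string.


01011010110110101101011011010110110

n=0: ⌊(1·610)/987⌋ − ⌊(0·610)/987⌋ = ⌊610/987⌋ − ⌊0/987⌋ = 0 − 0 = 0
n=1: ⌊(2·610)/987⌋ − ⌊(1·610)/987⌋ = ⌊1220/987⌋ − ⌊610/987⌋ = 1 − 0 = 1
n=2: ⌊(3·610)/987⌋ − ⌊(2·610)/987⌋ = ⌊1830/987⌋ − ⌊1220/987⌋ = 1 − 1 = 0
n=3: ⌊(4·610)/987⌋ − ⌊(3·610)/987⌋ = ⌊2440/987⌋ − ⌊1830/987⌋ = 2 − 1 = 1
n=4: ⌊(5·610)/987⌋ − ⌊(4·610)/987⌋ = ⌊3050/987⌋ − ⌊2440/987⌋ = 3 − 2 = 1
n=5: ⌊(6·610)/987⌋ − ⌊(5·610)/987⌋ = ⌊3660/987⌋ − ⌊3050/987⌋ = 3 − 3 = 0
n=6: ⌊(7·610)/987⌋ − ⌊(6·610)/987⌋ = ⌊4270/987⌋ − ⌊3660/987⌋ = 4 − 3 = 1
n=7: ⌊(8·610)/987⌋ − ⌊(7·610)/987⌋ = ⌊4880/987⌋ − ⌊4270/987⌋ = 4 − 4 = 0
n=8: ⌊(9·610)/987⌋ − ⌊(8·610)/987⌋ = ⌊5490/987⌋ − ⌊4880/987⌋ = 5 − 4 = 1
n=9: ⌊(10·610)/987⌋ − ⌊(9·610)/987⌋ = ⌊6100/987⌋ − ⌊5490/987⌋ = 6 − 5 = 1
n=10: ⌊(11·610)/987⌋ − ⌊(10·610)/987⌋ = ⌊6710/987⌋ − ⌊6100/987⌋ = 6 − 6 = 0
n=11: ⌊(12·610)/987⌋ − ⌊(11·610)/987⌋ = ⌊7320/987⌋ − ⌊6710/987⌋ = 7 − 6 = 1
n=12: ⌊(13·610)/987⌋ − ⌊(12·610)/987⌋ = ⌊7930/987⌋ − ⌊7320/987⌋ = 8 − 7 = 1
n=13: ⌊(14·610)/987⌋ − ⌊(13·610)/987⌋ = ⌊8540/987⌋ − ⌊7930/987⌋ = 8 − 8 = 0
n=14: ⌊(15·610)/987⌋ − ⌊(14·610)/987⌋ = ⌊9150/987⌋ − ⌊8540/987⌋ = 9 − 8 = 1
n=15: ⌊(16·610)/987⌋ − ⌊(15·610)/987⌋ = ⌊9760/987⌋ − ⌊9150/987⌋ = 9 − 9 = 0
n=16: ⌊(17·610)/987⌋ − ⌊(16·610)/987⌋ = ⌊10370/987⌋ − ⌊9760/987⌋ = 10 − 9 = 1
n=17: ⌊(18·610)/987⌋ − ⌊(17·610)/987⌋ = ⌊10980/987⌋ − ⌊10370/987⌋ = 11 − 10 = 1
n=18: ⌊(19·610)/987⌋ − ⌊(18·610)/987⌋ = ⌊11590/987⌋ − ⌊10980/987⌋ = 11 − 11 = 0
n=19: ⌊(20·610)/987⌋ − ⌊(19·610)/987⌋ = ⌊12200/987⌋ − ⌊11590/987⌋ = 12 − 11 = 1
n=20: ⌊(21·610)/987⌋ − ⌊(20·610)/987⌋ = ⌊12810/987⌋ − ⌊12200/987⌋ = 12 − 12 = 0
n=21: ⌊(22·610)/987⌋ − ⌊(21·610)/987⌋ = ⌊13420/987⌋ − ⌊12810/987⌋ = 13 − 12 = 1
n=22: ⌊(23·610)/987⌋ − ⌊(22·610)/987⌋ = ⌊14030/987⌋ − ⌊13420/987⌋ = 14 − 13 = 1
n=23: ⌊(24·610)/987⌋ − ⌊(23·610)/987⌋ = ⌊14640/987⌋ − ⌊14030/987⌋ = 14 − 14 = 0
n=24: ⌊(25·610)/987⌋ − ⌊(24·610)/987⌋ = ⌊15250/987⌋ − ⌊14640/987⌋ = 15 − 14 = 1
n=25: ⌊(26·610)/987⌋ − ⌊(25·610)/987⌋ = ⌊15860/987⌋ − ⌊15250/987⌋ = 16 − 15 = 1
n=26: ⌊(27·610)/987⌋ − ⌊(26·610)/987⌋ = ⌊16470/987⌋ − ⌊15860/987⌋ = 16 − 16 = 0
n=27: ⌊(28·610)/987⌋ − ⌊(27·610)/987⌋ = ⌊17080/987⌋ − ⌊16470/987⌋ = 17 − 16 = 1
n=28: ⌊(29·610)/987⌋ − ⌊(28·610)/987⌋ = ⌊17690/987⌋ − ⌊17080/987⌋ = 17 − 17 = 0
n=29: ⌊(30·610)/987⌋ − ⌊(29·610)/987⌋ = ⌊18300/987⌋ − ⌊17690/987⌋ = 18 − 17 = 1
n=30: ⌊(31·610)/987⌋ − ⌊(30·610)/987⌋ = ⌊18910/987⌋ − ⌊18300/987⌋ = 19 − 18 = 1
n=31: ⌊(32·610)/987⌋ − ⌊(31·610)/987⌋ = ⌊19520/987⌋ − ⌊18910/987⌋ = 19 − 19 = 0
n=32: ⌊(33·610)/987⌋ − ⌊(32·610)/987⌋ = ⌊20130/987⌋ − ⌊19520/987⌋ = 20 − 19 = 1
n=33: ⌊(34·610)/987⌋ − ⌊(33·610)/987⌋ = ⌊20740/987⌋ − ⌊20130/987⌋ = 21 − 20 = 1
n=34: ⌊(35·610)/987⌋ − ⌊(34·610)/987⌋ = ⌊21350/987⌋ − ⌊20740/987⌋ = 21 − 21 = 0


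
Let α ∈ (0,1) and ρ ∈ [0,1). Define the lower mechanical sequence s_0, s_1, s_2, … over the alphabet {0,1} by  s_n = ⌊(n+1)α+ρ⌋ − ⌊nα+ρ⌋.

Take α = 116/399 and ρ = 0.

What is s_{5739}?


0

(n+1)α + ρ = (5740·116) / 399 = 665840/399
nα + ρ     = (5739·116) / 399 = 665724/399
⌊665840/399⌋ = 1668,  ⌊665724/399⌋ = 1668
s_{5739} = 1668 − 1668 = 0


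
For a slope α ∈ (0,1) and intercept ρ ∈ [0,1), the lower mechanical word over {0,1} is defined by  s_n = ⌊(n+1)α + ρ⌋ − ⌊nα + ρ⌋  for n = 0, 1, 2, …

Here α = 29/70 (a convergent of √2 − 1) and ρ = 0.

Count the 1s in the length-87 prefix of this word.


#1s = Σ_{n=0}^{86} s_n = Σ_{n=0}^{86} (⌊(n+1)α+ρ⌋ − ⌊nα+ρ⌋)
the sum telescopes: every ⌊nα+ρ⌋ with 0 < n < 87 appears once with + and once with −, leaving ⌊87α+ρ⌋ − ⌊0·α+ρ⌋
87α + ρ = (87·29) / 70 = 2523/70
ρ = 0/70
⌊2523/70⌋ = 36,  ⌊0/70⌋ = 0
#1s = 36 − 0 = 36

36


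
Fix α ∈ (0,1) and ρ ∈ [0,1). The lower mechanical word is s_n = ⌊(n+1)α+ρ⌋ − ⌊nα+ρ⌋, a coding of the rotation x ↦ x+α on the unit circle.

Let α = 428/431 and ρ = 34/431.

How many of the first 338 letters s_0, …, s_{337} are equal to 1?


#1s = Σ_{n=0}^{337} s_n = Σ_{n=0}^{337} (⌊(n+1)α+ρ⌋ − ⌊nα+ρ⌋)
the sum telescopes: every ⌊nα+ρ⌋ with 0 < n < 338 appears once with + and once with −, leaving ⌊338α+ρ⌋ − ⌊0·α+ρ⌋
338α + ρ = (338·428 + 34) / 431 = 144698/431
ρ = 34/431
⌊144698/431⌋ = 335,  ⌊34/431⌋ = 0
#1s = 335 − 0 = 335

335


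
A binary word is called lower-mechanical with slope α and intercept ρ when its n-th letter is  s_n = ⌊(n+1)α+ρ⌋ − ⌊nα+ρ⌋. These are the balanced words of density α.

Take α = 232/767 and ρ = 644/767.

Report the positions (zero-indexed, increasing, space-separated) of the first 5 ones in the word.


0 3 7 10 13

n=0: ⌊876/767⌋−⌊644/767⌋ = 1−0 = 1  ← one
n=1: ⌊1108/767⌋−⌊876/767⌋ = 1−1 = 0
n=2: ⌊1340/767⌋−⌊1108/767⌋ = 1−1 = 0
n=3: ⌊1572/767⌋−⌊1340/767⌋ = 2−1 = 1  ← one
n=4: ⌊1804/767⌋−⌊1572/767⌋ = 2−2 = 0
n=5: ⌊2036/767⌋−⌊1804/767⌋ = 2−2 = 0
n=6: ⌊2268/767⌋−⌊2036/767⌋ = 2−2 = 0
n=7: ⌊2500/767⌋−⌊2268/767⌋ = 3−2 = 1  ← one
n=8: ⌊2732/767⌋−⌊2500/767⌋ = 3−3 = 0
n=9: ⌊2964/767⌋−⌊2732/767⌋ = 3−3 = 0
n=10: ⌊3196/767⌋−⌊2964/767⌋ = 4−3 = 1  ← one
n=11: ⌊3428/767⌋−⌊3196/767⌋ = 4−4 = 0
n=12: ⌊3660/767⌋−⌊3428/767⌋ = 4−4 = 0
n=13: ⌊3892/767⌋−⌊3660/767⌋ = 5−4 = 1  ← one
positions of the first 5 ones: 0 3 7 10 13


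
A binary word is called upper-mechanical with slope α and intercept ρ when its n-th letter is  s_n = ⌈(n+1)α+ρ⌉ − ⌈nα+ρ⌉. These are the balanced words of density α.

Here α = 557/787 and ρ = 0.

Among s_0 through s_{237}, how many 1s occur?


169

#1s = Σ_{n=0}^{237} s_n = Σ_{n=0}^{237} (⌈(n+1)α+ρ⌉ − ⌈nα+ρ⌉)
the sum telescopes: every ⌈nα+ρ⌉ with 0 < n < 238 appears once with + and once with −, leaving ⌈238α+ρ⌉ − ⌈0·α+ρ⌉
238α + ρ = (238·557) / 787 = 132566/787
ρ = 0/787
⌈132566/787⌉ = 169,  ⌈0/787⌉ = 0
#1s = 169 − 0 = 169


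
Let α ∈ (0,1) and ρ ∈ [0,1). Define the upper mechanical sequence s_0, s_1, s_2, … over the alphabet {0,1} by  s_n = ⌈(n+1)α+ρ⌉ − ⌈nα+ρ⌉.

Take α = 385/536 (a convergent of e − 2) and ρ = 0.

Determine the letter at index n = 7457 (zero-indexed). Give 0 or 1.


0

(n+1)α + ρ = (7458·385) / 536 = 2871330/536
nα + ρ     = (7457·385) / 536 = 2870945/536
⌈2871330/536⌉ = 5357,  ⌈2870945/536⌉ = 5357
s_{7457} = 5357 − 5357 = 0


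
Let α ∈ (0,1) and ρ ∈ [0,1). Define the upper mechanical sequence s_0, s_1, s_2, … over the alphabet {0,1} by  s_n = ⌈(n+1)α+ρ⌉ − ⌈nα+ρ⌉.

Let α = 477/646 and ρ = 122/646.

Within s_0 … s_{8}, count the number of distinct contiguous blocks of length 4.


4

t_n = ⌈(n·477+122)/646⌉ for n = 0 … 9:
  n=0…9: ⌈122/646⌉=1 ⌈599/646⌉=1 ⌈1076/646⌉=2 ⌈1553/646⌉=3 ⌈2030/646⌉=4 ⌈2507/646⌉=4 ⌈2984/646⌉=5 ⌈3461/646⌉=6 ⌈3938/646⌉=7 ⌈4415/646⌉=7
s_n = t_(n+1) − t_n for n = 0 … 8 gives
prefix = 011101110
slide a length-4 window over [0..3] … [5..8] (6 windows); first occurrence of each distinct factor:
  [  0..  3] 0111
  [  1..  4] 1110
  [  2..  5] 1101
  [  3..  6] 1011
  (the other 2 windows repeat one of these)
distinct factors: {0111, 1011, 1101, 1110}
count = 4  (Sturmian bound for length 4 is 5)


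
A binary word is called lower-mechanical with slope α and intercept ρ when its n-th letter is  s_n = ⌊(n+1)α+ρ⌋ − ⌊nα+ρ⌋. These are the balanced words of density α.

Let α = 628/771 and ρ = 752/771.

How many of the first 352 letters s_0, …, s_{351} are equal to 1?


287

#1s = Σ_{n=0}^{351} s_n = Σ_{n=0}^{351} (⌊(n+1)α+ρ⌋ − ⌊nα+ρ⌋)
the sum telescopes: every ⌊nα+ρ⌋ with 0 < n < 352 appears once with + and once with −, leaving ⌊352α+ρ⌋ − ⌊0·α+ρ⌋
352α + ρ = (352·628 + 752) / 771 = 221808/771
ρ = 752/771
⌊221808/771⌋ = 287,  ⌊752/771⌋ = 0
#1s = 287 − 0 = 287


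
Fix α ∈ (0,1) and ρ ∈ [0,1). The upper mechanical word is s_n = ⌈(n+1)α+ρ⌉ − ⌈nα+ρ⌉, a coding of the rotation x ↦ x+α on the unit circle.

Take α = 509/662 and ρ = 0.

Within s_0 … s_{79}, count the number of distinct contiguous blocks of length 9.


10

t_n = ⌈(n·509)/662⌉ for n = 0 … 80:
  n=0…9: ⌈0/662⌉=0 ⌈509/662⌉=1 ⌈1018/662⌉=2 ⌈1527/662⌉=3 ⌈2036/662⌉=4 ⌈2545/662⌉=4 ⌈3054/662⌉=5 ⌈3563/662⌉=6 ⌈4072/662⌉=7 ⌈4581/662⌉=7
  n=10…19: ⌈5090/662⌉=8 ⌈5599/662⌉=9 ⌈6108/662⌉=10 ⌈6617/662⌉=10 ⌈7126/662⌉=11 ⌈7635/662⌉=12 ⌈8144/662⌉=13 ⌈8653/662⌉=14 ⌈9162/662⌉=14 ⌈9671/662⌉=15
  n=20…29: ⌈10180/662⌉=16 ⌈10689/662⌉=17 ⌈11198/662⌉=17 ⌈11707/662⌉=18 ⌈12216/662⌉=19 ⌈12725/662⌉=20 ⌈13234/662⌉=20 ⌈13743/662⌉=21 ⌈14252/662⌉=22 ⌈14761/662⌉=23
  n=30…39: ⌈15270/662⌉=24 ⌈15779/662⌉=24 ⌈16288/662⌉=25 ⌈16797/662⌉=26 ⌈17306/662⌉=27 ⌈17815/662⌉=27 ⌈18324/662⌉=28 ⌈18833/662⌉=29 ⌈19342/662⌉=30 ⌈19851/662⌉=30
  n=40…49: ⌈20360/662⌉=31 ⌈20869/662⌉=32 ⌈21378/662⌉=33 ⌈21887/662⌉=34 ⌈22396/662⌉=34 ⌈22905/662⌉=35 ⌈23414/662⌉=36 ⌈23923/662⌉=37 ⌈24432/662⌉=37 ⌈24941/662⌉=38
  n=50…59: ⌈25450/662⌉=39 ⌈25959/662⌉=40 ⌈26468/662⌉=40 ⌈26977/662⌉=41 ⌈27486/662⌉=42 ⌈27995/662⌉=43 ⌈28504/662⌉=44 ⌈29013/662⌉=44 ⌈29522/662⌉=45 ⌈30031/662⌉=46
  n=60…69: ⌈30540/662⌉=47 ⌈31049/662⌉=47 ⌈31558/662⌉=48 ⌈32067/662⌉=49 ⌈32576/662⌉=50 ⌈33085/662⌉=50 ⌈33594/662⌉=51 ⌈34103/662⌉=52 ⌈34612/662⌉=53 ⌈35121/662⌉=54
  n=70…79: ⌈35630/662⌉=54 ⌈36139/662⌉=55 ⌈36648/662⌉=56 ⌈37157/662⌉=57 ⌈37666/662⌉=57 ⌈38175/662⌉=58 ⌈38684/662⌉=59 ⌈39193/662⌉=60 ⌈39702/662⌉=60 ⌈40211/662⌉=61
  n=80: ⌈40720/662⌉=62
s_n = t_(n+1) − t_n for n = 0 … 79 gives
prefix = 11110111011101111011101110111101110111011110111011101111011101110111101110111011
slide a length-9 window over [0..8] … [71..79] (72 windows); first occurrence of each distinct factor:
  [  0..  8] 111101110
  [  1..  9] 111011101
  [  2.. 10] 110111011
  [  3.. 11] 101110111
  [  4.. 12] 011101110
  [  8.. 16] 011101111
  [  9.. 17] 111011110
  [ 10.. 18] 110111101
  [ 11.. 19] 101111011
  [ 12.. 20] 011110111
  (the other 62 windows repeat one of these)
distinct factors: {011101110, 011101111, 011110111, 101110111, 101111011, 110111011, 110111101, 111011101, 111011110, 111101110}
count = 10  (Sturmian bound for length 9 is 10)


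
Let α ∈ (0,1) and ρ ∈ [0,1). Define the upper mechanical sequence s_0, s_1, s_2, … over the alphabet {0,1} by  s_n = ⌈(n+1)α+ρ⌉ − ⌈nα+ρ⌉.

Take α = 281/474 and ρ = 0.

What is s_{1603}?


(n+1)α + ρ = (1604·281) / 474 = 450724/474
nα + ρ     = (1603·281) / 474 = 450443/474
⌈450724/474⌉ = 951,  ⌈450443/474⌉ = 951
s_{1603} = 951 − 951 = 0

0


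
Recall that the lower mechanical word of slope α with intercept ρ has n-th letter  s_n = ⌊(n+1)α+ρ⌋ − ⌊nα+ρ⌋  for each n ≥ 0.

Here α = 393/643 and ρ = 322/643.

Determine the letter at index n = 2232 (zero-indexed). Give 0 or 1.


1

(n+1)α + ρ = (2233·393 + 322) / 643 = 877891/643
nα + ρ     = (2232·393 + 322) / 643 = 877498/643
⌊877891/643⌋ = 1365,  ⌊877498/643⌋ = 1364
s_{2232} = 1365 − 1364 = 1


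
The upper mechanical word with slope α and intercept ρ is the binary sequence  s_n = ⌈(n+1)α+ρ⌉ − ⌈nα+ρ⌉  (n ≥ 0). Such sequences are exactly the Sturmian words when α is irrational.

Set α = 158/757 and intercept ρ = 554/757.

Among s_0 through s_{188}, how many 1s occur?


40

#1s = Σ_{n=0}^{188} s_n = Σ_{n=0}^{188} (⌈(n+1)α+ρ⌉ − ⌈nα+ρ⌉)
the sum telescopes: every ⌈nα+ρ⌉ with 0 < n < 189 appears once with + and once with −, leaving ⌈189α+ρ⌉ − ⌈0·α+ρ⌉
189α + ρ = (189·158 + 554) / 757 = 30416/757
ρ = 554/757
⌈30416/757⌉ = 41,  ⌈554/757⌉ = 1
#1s = 41 − 1 = 40


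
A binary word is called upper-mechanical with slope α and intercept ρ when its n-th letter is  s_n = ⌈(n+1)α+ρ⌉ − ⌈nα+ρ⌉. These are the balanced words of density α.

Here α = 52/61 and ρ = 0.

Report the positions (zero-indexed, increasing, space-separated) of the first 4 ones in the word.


0 1 2 3

n=0: ⌈52/61⌉−⌈0/61⌉ = 1−0 = 1  ← one
n=1: ⌈104/61⌉−⌈52/61⌉ = 2−1 = 1  ← one
n=2: ⌈156/61⌉−⌈104/61⌉ = 3−2 = 1  ← one
n=3: ⌈208/61⌉−⌈156/61⌉ = 4−3 = 1  ← one
positions of the first 4 ones: 0 1 2 3


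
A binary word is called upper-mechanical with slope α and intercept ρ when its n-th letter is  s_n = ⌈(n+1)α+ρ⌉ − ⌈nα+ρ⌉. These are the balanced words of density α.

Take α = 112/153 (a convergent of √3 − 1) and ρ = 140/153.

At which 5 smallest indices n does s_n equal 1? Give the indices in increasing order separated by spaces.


0 1 2 4 5

n=0: ⌈252/153⌉−⌈140/153⌉ = 2−1 = 1  ← one
n=1: ⌈364/153⌉−⌈252/153⌉ = 3−2 = 1  ← one
n=2: ⌈476/153⌉−⌈364/153⌉ = 4−3 = 1  ← one
n=3: ⌈588/153⌉−⌈476/153⌉ = 4−4 = 0
n=4: ⌈700/153⌉−⌈588/153⌉ = 5−4 = 1  ← one
n=5: ⌈812/153⌉−⌈700/153⌉ = 6−5 = 1  ← one
positions of the first 5 ones: 0 1 2 4 5


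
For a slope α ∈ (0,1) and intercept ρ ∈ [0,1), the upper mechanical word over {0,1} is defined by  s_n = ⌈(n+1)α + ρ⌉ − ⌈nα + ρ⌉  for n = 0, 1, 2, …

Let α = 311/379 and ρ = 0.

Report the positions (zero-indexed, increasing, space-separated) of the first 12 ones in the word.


n=0: ⌈311/379⌉−⌈0/379⌉ = 1−0 = 1  ← one
n=1: ⌈622/379⌉−⌈311/379⌉ = 2−1 = 1  ← one
n=2: ⌈933/379⌉−⌈622/379⌉ = 3−2 = 1  ← one
n=3: ⌈1244/379⌉−⌈933/379⌉ = 4−3 = 1  ← one
n=4: ⌈1555/379⌉−⌈1244/379⌉ = 5−4 = 1  ← one
n=5: ⌈1866/379⌉−⌈1555/379⌉ = 5−5 = 0
n=6: ⌈2177/379⌉−⌈1866/379⌉ = 6−5 = 1  ← one
n=7: ⌈2488/379⌉−⌈2177/379⌉ = 7−6 = 1  ← one
n=8: ⌈2799/379⌉−⌈2488/379⌉ = 8−7 = 1  ← one
n=9: ⌈3110/379⌉−⌈2799/379⌉ = 9−8 = 1  ← one
n=10: ⌈3421/379⌉−⌈3110/379⌉ = 10−9 = 1  ← one
n=11: ⌈3732/379⌉−⌈3421/379⌉ = 10−10 = 0
n=12: ⌈4043/379⌉−⌈3732/379⌉ = 11−10 = 1  ← one
n=13: ⌈4354/379⌉−⌈4043/379⌉ = 12−11 = 1  ← one
positions of the first 12 ones: 0 1 2 3 4 6 7 8 9 10 12 13

0 1 2 3 4 6 7 8 9 10 12 13


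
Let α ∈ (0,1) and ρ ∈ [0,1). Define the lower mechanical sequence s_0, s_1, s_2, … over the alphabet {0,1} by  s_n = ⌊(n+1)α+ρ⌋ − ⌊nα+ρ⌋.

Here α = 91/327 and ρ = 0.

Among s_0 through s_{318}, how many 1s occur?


88

#1s = Σ_{n=0}^{318} s_n = Σ_{n=0}^{318} (⌊(n+1)α+ρ⌋ − ⌊nα+ρ⌋)
the sum telescopes: every ⌊nα+ρ⌋ with 0 < n < 319 appears once with + and once with −, leaving ⌊319α+ρ⌋ − ⌊0·α+ρ⌋
319α + ρ = (319·91) / 327 = 29029/327
ρ = 0/327
⌊29029/327⌋ = 88,  ⌊0/327⌋ = 0
#1s = 88 − 0 = 88


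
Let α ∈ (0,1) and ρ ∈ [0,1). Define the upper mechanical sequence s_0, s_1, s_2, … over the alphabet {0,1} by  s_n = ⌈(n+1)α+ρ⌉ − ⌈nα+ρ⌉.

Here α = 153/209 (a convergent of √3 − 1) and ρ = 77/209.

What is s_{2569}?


0

(n+1)α + ρ = (2570·153 + 77) / 209 = 393287/209
nα + ρ     = (2569·153 + 77) / 209 = 393134/209
⌈393287/209⌉ = 1882,  ⌈393134/209⌉ = 1882
s_{2569} = 1882 − 1882 = 0


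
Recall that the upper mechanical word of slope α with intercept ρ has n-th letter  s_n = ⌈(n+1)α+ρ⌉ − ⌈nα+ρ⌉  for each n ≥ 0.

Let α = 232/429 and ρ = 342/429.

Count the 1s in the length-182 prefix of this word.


#1s = Σ_{n=0}^{181} s_n = Σ_{n=0}^{181} (⌈(n+1)α+ρ⌉ − ⌈nα+ρ⌉)
the sum telescopes: every ⌈nα+ρ⌉ with 0 < n < 182 appears once with + and once with −, leaving ⌈182α+ρ⌉ − ⌈0·α+ρ⌉
182α + ρ = (182·232 + 342) / 429 = 42566/429
ρ = 342/429
⌈42566/429⌉ = 100,  ⌈342/429⌉ = 1
#1s = 100 − 1 = 99

99


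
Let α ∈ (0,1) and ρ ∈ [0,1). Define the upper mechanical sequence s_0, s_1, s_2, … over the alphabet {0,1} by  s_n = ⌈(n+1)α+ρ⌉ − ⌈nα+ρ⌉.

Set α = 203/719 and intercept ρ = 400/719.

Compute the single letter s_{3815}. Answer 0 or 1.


0

(n+1)α + ρ = (3816·203 + 400) / 719 = 775048/719
nα + ρ     = (3815·203 + 400) / 719 = 774845/719
⌈775048/719⌉ = 1078,  ⌈774845/719⌉ = 1078
s_{3815} = 1078 − 1078 = 0


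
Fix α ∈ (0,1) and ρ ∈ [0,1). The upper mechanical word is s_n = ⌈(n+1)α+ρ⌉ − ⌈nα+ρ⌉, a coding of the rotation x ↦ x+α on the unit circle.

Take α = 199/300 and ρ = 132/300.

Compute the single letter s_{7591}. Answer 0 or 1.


1

(n+1)α + ρ = (7592·199 + 132) / 300 = 1510940/300
nα + ρ     = (7591·199 + 132) / 300 = 1510741/300
⌈1510940/300⌉ = 5037,  ⌈1510741/300⌉ = 5036
s_{7591} = 5037 − 5036 = 1


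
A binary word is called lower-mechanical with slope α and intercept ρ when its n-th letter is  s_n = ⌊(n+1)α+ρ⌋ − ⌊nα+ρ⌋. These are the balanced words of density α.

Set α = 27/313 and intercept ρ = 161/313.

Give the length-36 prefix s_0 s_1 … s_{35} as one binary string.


n=0: ⌊(1·27+161)/313⌋ − ⌊(0·27+161)/313⌋ = ⌊188/313⌋ − ⌊161/313⌋ = 0 − 0 = 0
n=1: ⌊(2·27+161)/313⌋ − ⌊(1·27+161)/313⌋ = ⌊215/313⌋ − ⌊188/313⌋ = 0 − 0 = 0
n=2: ⌊(3·27+161)/313⌋ − ⌊(2·27+161)/313⌋ = ⌊242/313⌋ − ⌊215/313⌋ = 0 − 0 = 0
n=3: ⌊(4·27+161)/313⌋ − ⌊(3·27+161)/313⌋ = ⌊269/313⌋ − ⌊242/313⌋ = 0 − 0 = 0
n=4: ⌊(5·27+161)/313⌋ − ⌊(4·27+161)/313⌋ = ⌊296/313⌋ − ⌊269/313⌋ = 0 − 0 = 0
n=5: ⌊(6·27+161)/313⌋ − ⌊(5·27+161)/313⌋ = ⌊323/313⌋ − ⌊296/313⌋ = 1 − 0 = 1
n=6: ⌊(7·27+161)/313⌋ − ⌊(6·27+161)/313⌋ = ⌊350/313⌋ − ⌊323/313⌋ = 1 − 1 = 0
n=7: ⌊(8·27+161)/313⌋ − ⌊(7·27+161)/313⌋ = ⌊377/313⌋ − ⌊350/313⌋ = 1 − 1 = 0
n=8: ⌊(9·27+161)/313⌋ − ⌊(8·27+161)/313⌋ = ⌊404/313⌋ − ⌊377/313⌋ = 1 − 1 = 0
n=9: ⌊(10·27+161)/313⌋ − ⌊(9·27+161)/313⌋ = ⌊431/313⌋ − ⌊404/313⌋ = 1 − 1 = 0
n=10: ⌊(11·27+161)/313⌋ − ⌊(10·27+161)/313⌋ = ⌊458/313⌋ − ⌊431/313⌋ = 1 − 1 = 0
n=11: ⌊(12·27+161)/313⌋ − ⌊(11·27+161)/313⌋ = ⌊485/313⌋ − ⌊458/313⌋ = 1 − 1 = 0
n=12: ⌊(13·27+161)/313⌋ − ⌊(12·27+161)/313⌋ = ⌊512/313⌋ − ⌊485/313⌋ = 1 − 1 = 0
n=13: ⌊(14·27+161)/313⌋ − ⌊(13·27+161)/313⌋ = ⌊539/313⌋ − ⌊512/313⌋ = 1 − 1 = 0
n=14: ⌊(15·27+161)/313⌋ − ⌊(14·27+161)/313⌋ = ⌊566/313⌋ − ⌊539/313⌋ = 1 − 1 = 0
n=15: ⌊(16·27+161)/313⌋ − ⌊(15·27+161)/313⌋ = ⌊593/313⌋ − ⌊566/313⌋ = 1 − 1 = 0
n=16: ⌊(17·27+161)/313⌋ − ⌊(16·27+161)/313⌋ = ⌊620/313⌋ − ⌊593/313⌋ = 1 − 1 = 0
n=17: ⌊(18·27+161)/313⌋ − ⌊(17·27+161)/313⌋ = ⌊647/313⌋ − ⌊620/313⌋ = 2 − 1 = 1
n=18: ⌊(19·27+161)/313⌋ − ⌊(18·27+161)/313⌋ = ⌊674/313⌋ − ⌊647/313⌋ = 2 − 2 = 0
n=19: ⌊(20·27+161)/313⌋ − ⌊(19·27+161)/313⌋ = ⌊701/313⌋ − ⌊674/313⌋ = 2 − 2 = 0
n=20: ⌊(21·27+161)/313⌋ − ⌊(20·27+161)/313⌋ = ⌊728/313⌋ − ⌊701/313⌋ = 2 − 2 = 0
n=21: ⌊(22·27+161)/313⌋ − ⌊(21·27+161)/313⌋ = ⌊755/313⌋ − ⌊728/313⌋ = 2 − 2 = 0
n=22: ⌊(23·27+161)/313⌋ − ⌊(22·27+161)/313⌋ = ⌊782/313⌋ − ⌊755/313⌋ = 2 − 2 = 0
n=23: ⌊(24·27+161)/313⌋ − ⌊(23·27+161)/313⌋ = ⌊809/313⌋ − ⌊782/313⌋ = 2 − 2 = 0
n=24: ⌊(25·27+161)/313⌋ − ⌊(24·27+161)/313⌋ = ⌊836/313⌋ − ⌊809/313⌋ = 2 − 2 = 0
n=25: ⌊(26·27+161)/313⌋ − ⌊(25·27+161)/313⌋ = ⌊863/313⌋ − ⌊836/313⌋ = 2 − 2 = 0
n=26: ⌊(27·27+161)/313⌋ − ⌊(26·27+161)/313⌋ = ⌊890/313⌋ − ⌊863/313⌋ = 2 − 2 = 0
n=27: ⌊(28·27+161)/313⌋ − ⌊(27·27+161)/313⌋ = ⌊917/313⌋ − ⌊890/313⌋ = 2 − 2 = 0
n=28: ⌊(29·27+161)/313⌋ − ⌊(28·27+161)/313⌋ = ⌊944/313⌋ − ⌊917/313⌋ = 3 − 2 = 1
n=29: ⌊(30·27+161)/313⌋ − ⌊(29·27+161)/313⌋ = ⌊971/313⌋ − ⌊944/313⌋ = 3 − 3 = 0
n=30: ⌊(31·27+161)/313⌋ − ⌊(30·27+161)/313⌋ = ⌊998/313⌋ − ⌊971/313⌋ = 3 − 3 = 0
n=31: ⌊(32·27+161)/313⌋ − ⌊(31·27+161)/313⌋ = ⌊1025/313⌋ − ⌊998/313⌋ = 3 − 3 = 0
n=32: ⌊(33·27+161)/313⌋ − ⌊(32·27+161)/313⌋ = ⌊1052/313⌋ − ⌊1025/313⌋ = 3 − 3 = 0
n=33: ⌊(34·27+161)/313⌋ − ⌊(33·27+161)/313⌋ = ⌊1079/313⌋ − ⌊1052/313⌋ = 3 − 3 = 0
n=34: ⌊(35·27+161)/313⌋ − ⌊(34·27+161)/313⌋ = ⌊1106/313⌋ − ⌊1079/313⌋ = 3 − 3 = 0
n=35: ⌊(36·27+161)/313⌋ − ⌊(35·27+161)/313⌋ = ⌊1133/313⌋ − ⌊1106/313⌋ = 3 − 3 = 0

000001000000000001000000000010000000


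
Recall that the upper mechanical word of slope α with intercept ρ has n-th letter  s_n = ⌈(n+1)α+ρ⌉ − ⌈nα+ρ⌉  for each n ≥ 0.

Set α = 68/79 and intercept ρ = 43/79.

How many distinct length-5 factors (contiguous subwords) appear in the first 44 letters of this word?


6

t_n = ⌈(n·68+43)/79⌉ for n = 0 … 44:
  n=0…9: ⌈43/79⌉=1 ⌈111/79⌉=2 ⌈179/79⌉=3 ⌈247/79⌉=4 ⌈315/79⌉=4 ⌈383/79⌉=5 ⌈451/79⌉=6 ⌈519/79⌉=7 ⌈587/79⌉=8 ⌈655/79⌉=9
  n=10…19: ⌈723/79⌉=10 ⌈791/79⌉=11 ⌈859/79⌉=11 ⌈927/79⌉=12 ⌈995/79⌉=13 ⌈1063/79⌉=14 ⌈1131/79⌉=15 ⌈1199/79⌉=16 ⌈1267/79⌉=17 ⌈1335/79⌉=17
  n=20…29: ⌈1403/79⌉=18 ⌈1471/79⌉=19 ⌈1539/79⌉=20 ⌈1607/79⌉=21 ⌈1675/79⌉=22 ⌈1743/79⌉=23 ⌈1811/79⌉=23 ⌈1879/79⌉=24 ⌈1947/79⌉=25 ⌈2015/79⌉=26
  n=30…39: ⌈2083/79⌉=27 ⌈2151/79⌉=28 ⌈2219/79⌉=29 ⌈2287/79⌉=29 ⌈2355/79⌉=30 ⌈2423/79⌉=31 ⌈2491/79⌉=32 ⌈2559/79⌉=33 ⌈2627/79⌉=34 ⌈2695/79⌉=35
  n=40…44: ⌈2763/79⌉=35 ⌈2831/79⌉=36 ⌈2899/79⌉=37 ⌈2967/79⌉=38 ⌈3035/79⌉=39
s_n = t_(n+1) − t_n for n = 0 … 43 gives
prefix = 11101111111011111101111110111111011111101111
slide a length-5 window over [0..4] … [39..43] (40 windows); first occurrence of each distinct factor:
  [  0..  4] 11101
  [  1..  5] 11011
  [  2..  6] 10111
  [  3..  7] 01111
  [  4..  8] 11111
  [  7.. 11] 11110
  (the other 34 windows repeat one of these)
distinct factors: {01111, 10111, 11011, 11101, 11110, 11111}
count = 6  (Sturmian bound for length 5 is 6)


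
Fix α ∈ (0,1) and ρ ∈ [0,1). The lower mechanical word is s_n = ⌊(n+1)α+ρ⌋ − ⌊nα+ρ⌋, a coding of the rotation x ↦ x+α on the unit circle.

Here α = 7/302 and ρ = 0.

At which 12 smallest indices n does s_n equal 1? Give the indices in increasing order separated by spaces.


43 86 129 172 215 258 301 345 388 431 474 517

n=0: ⌊7/302⌋−⌊0/302⌋ = 0−0 = 0
n=1: ⌊14/302⌋−⌊7/302⌋ = 0−0 = 0
  …
n=43: ⌊308/302⌋−⌊301/302⌋ = 1−0 = 1  ← one
n=44: ⌊315/302⌋−⌊308/302⌋ = 1−1 = 0
n=45: ⌊322/302⌋−⌊315/302⌋ = 1−1 = 0
  …
n=86: ⌊609/302⌋−⌊602/302⌋ = 2−1 = 1  ← one
n=87: ⌊616/302⌋−⌊609/302⌋ = 2−2 = 0
n=88: ⌊623/302⌋−⌊616/302⌋ = 2−2 = 0
  …
n=129: ⌊910/302⌋−⌊903/302⌋ = 3−2 = 1  ← one
n=130: ⌊917/302⌋−⌊910/302⌋ = 3−3 = 0
n=131: ⌊924/302⌋−⌊917/302⌋ = 3−3 = 0
  …
n=172: ⌊1211/302⌋−⌊1204/302⌋ = 4−3 = 1  ← one
n=173: ⌊1218/302⌋−⌊1211/302⌋ = 4−4 = 0
n=174: ⌊1225/302⌋−⌊1218/302⌋ = 4−4 = 0
  …
n=215: ⌊1512/302⌋−⌊1505/302⌋ = 5−4 = 1  ← one
n=216: ⌊1519/302⌋−⌊1512/302⌋ = 5−5 = 0
n=217: ⌊1526/302⌋−⌊1519/302⌋ = 5−5 = 0
  …
n=258: ⌊1813/302⌋−⌊1806/302⌋ = 6−5 = 1  ← one
n=259: ⌊1820/302⌋−⌊1813/302⌋ = 6−6 = 0
n=260: ⌊1827/302⌋−⌊1820/302⌋ = 6−6 = 0
  …
n=301: ⌊2114/302⌋−⌊2107/302⌋ = 7−6 = 1  ← one
n=302: ⌊2121/302⌋−⌊2114/302⌋ = 7−7 = 0
n=303: ⌊2128/302⌋−⌊2121/302⌋ = 7−7 = 0
  …
n=345: ⌊2422/302⌋−⌊2415/302⌋ = 8−7 = 1  ← one
n=346: ⌊2429/302⌋−⌊2422/302⌋ = 8−8 = 0
n=347: ⌊2436/302⌋−⌊2429/302⌋ = 8−8 = 0
  …
n=388: ⌊2723/302⌋−⌊2716/302⌋ = 9−8 = 1  ← one
n=389: ⌊2730/302⌋−⌊2723/302⌋ = 9−9 = 0
n=390: ⌊2737/302⌋−⌊2730/302⌋ = 9−9 = 0
  …
n=431: ⌊3024/302⌋−⌊3017/302⌋ = 10−9 = 1  ← one
n=432: ⌊3031/302⌋−⌊3024/302⌋ = 10−10 = 0
n=433: ⌊3038/302⌋−⌊3031/302⌋ = 10−10 = 0
  …
n=474: ⌊3325/302⌋−⌊3318/302⌋ = 11−10 = 1  ← one
n=475: ⌊3332/302⌋−⌊3325/302⌋ = 11−11 = 0
n=476: ⌊3339/302⌋−⌊3332/302⌋ = 11−11 = 0
  …
n=517: ⌊3626/302⌋−⌊3619/302⌋ = 12−11 = 1  ← one
positions of the first 12 ones: 43 86 129 172 215 258 301 345 388 431 474 517


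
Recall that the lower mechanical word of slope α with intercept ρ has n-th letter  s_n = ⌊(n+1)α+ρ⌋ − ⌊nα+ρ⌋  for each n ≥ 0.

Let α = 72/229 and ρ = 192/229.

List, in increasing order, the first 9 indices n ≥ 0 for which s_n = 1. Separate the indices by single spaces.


0 3 6 10 13 16 19 22 25

n=0: ⌊264/229⌋−⌊192/229⌋ = 1−0 = 1  ← one
n=1: ⌊336/229⌋−⌊264/229⌋ = 1−1 = 0
n=2: ⌊408/229⌋−⌊336/229⌋ = 1−1 = 0
n=3: ⌊480/229⌋−⌊408/229⌋ = 2−1 = 1  ← one
n=4: ⌊552/229⌋−⌊480/229⌋ = 2−2 = 0
n=5: ⌊624/229⌋−⌊552/229⌋ = 2−2 = 0
n=6: ⌊696/229⌋−⌊624/229⌋ = 3−2 = 1  ← one
n=7: ⌊768/229⌋−⌊696/229⌋ = 3−3 = 0
n=8: ⌊840/229⌋−⌊768/229⌋ = 3−3 = 0
n=9: ⌊912/229⌋−⌊840/229⌋ = 3−3 = 0
n=10: ⌊984/229⌋−⌊912/229⌋ = 4−3 = 1  ← one
n=11: ⌊1056/229⌋−⌊984/229⌋ = 4−4 = 0
n=12: ⌊1128/229⌋−⌊1056/229⌋ = 4−4 = 0
n=13: ⌊1200/229⌋−⌊1128/229⌋ = 5−4 = 1  ← one
n=14: ⌊1272/229⌋−⌊1200/229⌋ = 5−5 = 0
n=15: ⌊1344/229⌋−⌊1272/229⌋ = 5−5 = 0
n=16: ⌊1416/229⌋−⌊1344/229⌋ = 6−5 = 1  ← one
n=17: ⌊1488/229⌋−⌊1416/229⌋ = 6−6 = 0
n=18: ⌊1560/229⌋−⌊1488/229⌋ = 6−6 = 0
n=19: ⌊1632/229⌋−⌊1560/229⌋ = 7−6 = 1  ← one
n=20: ⌊1704/229⌋−⌊1632/229⌋ = 7−7 = 0
n=21: ⌊1776/229⌋−⌊1704/229⌋ = 7−7 = 0
n=22: ⌊1848/229⌋−⌊1776/229⌋ = 8−7 = 1  ← one
n=23: ⌊1920/229⌋−⌊1848/229⌋ = 8−8 = 0
n=24: ⌊1992/229⌋−⌊1920/229⌋ = 8−8 = 0
n=25: ⌊2064/229⌋−⌊1992/229⌋ = 9−8 = 1  ← one
positions of the first 9 ones: 0 3 6 10 13 16 19 22 25
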